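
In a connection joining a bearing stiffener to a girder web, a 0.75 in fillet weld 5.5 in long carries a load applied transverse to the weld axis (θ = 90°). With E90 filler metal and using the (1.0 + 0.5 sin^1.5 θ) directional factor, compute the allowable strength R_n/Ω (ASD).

R_n/Ω ≈ 118 kip

E90XX → F_EXX = 90 ksi.
t_e = 0.707 × 0.75 = 0.5302 in; A_we = 0.5302 × 5.5 = 2.916 in².
Directional factor: 1.0 + 0.5 sin^1.5(90°) = 1.5.
F_nw = 0.6 × 90 × 1.5 = 81 ksi.
R_n/Ω = (81 × 2.916) / 2.0 = 118.1 kip.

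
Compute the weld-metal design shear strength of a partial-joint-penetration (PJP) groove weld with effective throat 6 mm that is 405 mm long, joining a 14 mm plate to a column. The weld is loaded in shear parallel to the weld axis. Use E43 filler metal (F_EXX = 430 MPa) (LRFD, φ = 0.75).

Effective throat (given) t_e = 6 mm.
A_we = 6 × 405 = 2430 mm².
F_nw = 0.6 F_EXX = 258 MPa.
φR_n = 0.75 × 258 × 2430 × 10⁻³ = 470.2 kN.

φR_n ≈ 470 kN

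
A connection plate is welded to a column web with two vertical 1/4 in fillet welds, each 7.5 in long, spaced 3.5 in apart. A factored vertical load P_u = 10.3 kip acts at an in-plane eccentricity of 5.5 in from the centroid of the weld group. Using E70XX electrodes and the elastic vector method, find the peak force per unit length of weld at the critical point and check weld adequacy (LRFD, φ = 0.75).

E70XX → F_EXX = 70 ksi.
Total weld length L_w = 15 in. Treat welds as unit-width lines.
Polar moment about centroid: J = 2[d³/12 + d(b/2)²] = 2[7.5³/12 + 7.5×1.75²] = 116.2 in³.
Direct shear f_v = P/L_w = 10.3 / 15 = 0.6867 kip/in (vertical).
Torsion M = P·e = 10.3 × 5.5 = 56.65 kip·in.
Critical point at (x, y) = (1.75, 3.75) from centroid. f_tx = M·y/J = 1.827 kip/in; f_ty = M·x/J = 0.8528 kip/in.
Resultant f_max = √[f_tx² + (f_v + f_ty)²] = √[1.827² + (0.6867 + 0.8528)²] = 2.389 kip/in.
Capacity per unit length: φr_n = 0.75 × 0.6 × 70 × (0.707 × 0.25) = 5.568 kip/in.
2.389 ≤ 5.568 → adequate.

f_max ≈ 2.39 kip/in; adequate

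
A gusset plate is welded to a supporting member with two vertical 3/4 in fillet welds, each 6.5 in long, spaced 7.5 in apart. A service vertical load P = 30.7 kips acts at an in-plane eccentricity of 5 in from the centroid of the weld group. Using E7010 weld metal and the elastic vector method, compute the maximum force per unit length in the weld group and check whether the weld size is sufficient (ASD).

f_max ≈ 5.35 kip/in; adequate

E70XX → F_EXX = 70 ksi.
Total weld length L_w = 13 in. Treat welds as unit-width lines.
Polar moment about centroid: J = 2[d³/12 + d(b/2)²] = 2[6.5³/12 + 6.5×3.75²] = 228.6 in³.
Direct shear f_v = P/L_w = 30.7 / 13 = 2.362 kip/in (vertical).
Torsion M = P·e = 30.7 × 5 = 153.5 kip·in.
Critical point at (x, y) = (3.75, 3.25) from centroid. f_tx = M·y/J = 2.182 kip/in; f_ty = M·x/J = 2.518 kip/in.
Resultant f_max = √[f_tx² + (f_v + f_ty)²] = √[2.182² + (2.362 + 2.518)²] = 5.346 kip/in.
Capacity per unit length: r_n/Ω = (1/2.0) × 0.6 × 70 × (0.707 × 0.75) = 11.14 kip/in.
5.346 ≤ 11.14 → adequate.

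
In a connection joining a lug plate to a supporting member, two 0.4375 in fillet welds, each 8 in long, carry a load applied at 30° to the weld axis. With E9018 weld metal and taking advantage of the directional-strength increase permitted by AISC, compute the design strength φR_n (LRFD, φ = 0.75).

E90XX → F_EXX = 90 ksi.
t_e = 0.707 × 0.4375 = 0.3093 in; A_we = 0.3093 × 16 = 4.949 in².
Directional factor: 1.0 + 0.5 sin^1.5(30°) = 1.177.
F_nw = 0.6 × 90 × 1.177 = 63.55 ksi.
φR_n = 0.75 × 63.55 × 4.949 = 235.9 kips.

φR_n ≈ 236 kips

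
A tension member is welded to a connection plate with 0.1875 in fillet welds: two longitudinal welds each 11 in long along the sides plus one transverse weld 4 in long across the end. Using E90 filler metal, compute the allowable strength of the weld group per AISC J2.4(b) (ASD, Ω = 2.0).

E90XX → F_EXX = 90 ksi.
t_e = 0.707 × 0.1875 = 0.1326 in.
R_nwl = 0.6 × 90 × 0.1326 × 22 = 157.5 kip (longitudinal, 2 welds).
R_nwt = 0.6 × 90 × 0.1326 × 4 = 28.63 kip (transverse, base value).
(i) R_nwl + R_nwt = 186.1 kip; (ii) 0.85 R_nwl + 1.5 R_nwt = 176.8 kip.
R_n = max = 186.1 kip [governs: (i)]; R_n/Ω = 93.06 kip.

R_n/Ω ≈ 93.1 kip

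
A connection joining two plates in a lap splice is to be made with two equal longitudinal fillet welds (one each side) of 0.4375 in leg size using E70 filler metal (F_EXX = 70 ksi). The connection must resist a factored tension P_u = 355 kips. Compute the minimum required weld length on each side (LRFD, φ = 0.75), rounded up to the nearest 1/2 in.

L = 18.5 in on each side

Throat t_e = 0.707 × 0.4375 = 0.3093 in.
φr_n = 0.75 × 0.6 × 70 × 0.3093 = 9.743 kips/in.
L_req = P_u / φr_n = 355 / 9.743 = 36.44 in total.
Per side: 36.44 / 2 = 18.22 in.
Round up → use L = 18.5 in on each side.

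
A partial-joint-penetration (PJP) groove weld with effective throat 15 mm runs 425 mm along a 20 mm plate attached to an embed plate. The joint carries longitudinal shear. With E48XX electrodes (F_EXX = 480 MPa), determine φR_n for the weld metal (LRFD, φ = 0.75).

Effective throat (given) t_e = 15 mm.
A_we = 15 × 425 = 6375 mm².
F_nw = 0.6 F_EXX = 288 MPa.
φR_n = 0.75 × 288 × 6375 × 10⁻³ = 1377 kN.

φR_n ≈ 1380 kN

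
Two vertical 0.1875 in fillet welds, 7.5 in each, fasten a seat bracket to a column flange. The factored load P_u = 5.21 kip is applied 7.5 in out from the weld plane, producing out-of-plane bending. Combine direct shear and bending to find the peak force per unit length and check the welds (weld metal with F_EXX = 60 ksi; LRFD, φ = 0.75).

f_max ≈ 2.11 kip/in; adequate

L_w = 2 × 7.5 = 15 in; section modulus (unit throat) S = 2 × L²/6 = 18.75 in².
Direct shear f_v = P/L_w = 5.21/15 = 0.3473 kip/in.
Moment M = P × e = 5.21 × 7.5 = 39.075 kip·in; bending f_b = M/S = 2.084 kip/in.
f_max = √(f_v² + f_b²) = √(0.3473² + 2.084²) = 2.113 kip/in.
φr_n = 0.75 × 0.6 × 60 × (0.707 × 0.1875) = 3.579 kip/in → adequate.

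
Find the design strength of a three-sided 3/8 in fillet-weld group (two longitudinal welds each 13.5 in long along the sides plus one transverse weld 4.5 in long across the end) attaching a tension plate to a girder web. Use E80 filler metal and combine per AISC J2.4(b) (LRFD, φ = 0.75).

φR_n ≈ 301 kip

E80XX → F_EXX = 80 ksi.
t_e = 0.707 × 0.375 = 0.2651 in.
R_nwl = 0.6 × 80 × 0.2651 × 27 = 343.6 kip (longitudinal, 2 welds).
R_nwt = 0.6 × 80 × 0.2651 × 4.5 = 57.27 kip (transverse, base value).
(i) R_nwl + R_nwt = 400.9 kip; (ii) 0.85 R_nwl + 1.5 R_nwt = 378 kip.
R_n = max = 400.9 kip [governs: (i)]; φR_n = 300.7 kip.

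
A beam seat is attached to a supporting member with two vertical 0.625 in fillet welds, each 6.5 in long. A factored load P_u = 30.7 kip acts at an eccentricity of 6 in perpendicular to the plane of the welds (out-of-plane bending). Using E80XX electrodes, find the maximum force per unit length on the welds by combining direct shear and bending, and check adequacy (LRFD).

E80XX → F_EXX = 80 ksi.
L_w = 2 × 6.5 = 13 in; section modulus (unit throat) S = 2 × L²/6 = 14.08 in².
Direct shear f_v = P/L_w = 30.7/13 = 2.362 kip/in.
Moment M = P × e = 30.7 × 6 = 184.2 kip·in; bending f_b = M/S = 13.08 kip/in.
f_max = √(f_v² + f_b²) = √(2.362² + 13.08²) = 13.29 kip/in.
φr_n = 0.75 × 0.6 × 80 × (0.707 × 0.625) = 15.91 kip/in → adequate.

f_max ≈ 13.3 kip/in; adequate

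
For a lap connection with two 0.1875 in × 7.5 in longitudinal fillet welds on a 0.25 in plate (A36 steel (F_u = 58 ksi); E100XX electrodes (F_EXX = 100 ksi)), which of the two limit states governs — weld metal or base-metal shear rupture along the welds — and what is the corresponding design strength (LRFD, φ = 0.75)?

φR_n ≈ 89.5 kip (weld metal governs)

t_e = 0.707 × 0.1875 = 0.1326 in; L = 15 in.
Weld metal: φR_n = 0.75 × 0.6 × 100 × 0.1326 × 15 = 89.48 kip.
Base metal (shear rupture): φR_n = 0.75 × 0.6 × 58 × 0.25 × 15 = 97.88 kip.
Governing: weld metal.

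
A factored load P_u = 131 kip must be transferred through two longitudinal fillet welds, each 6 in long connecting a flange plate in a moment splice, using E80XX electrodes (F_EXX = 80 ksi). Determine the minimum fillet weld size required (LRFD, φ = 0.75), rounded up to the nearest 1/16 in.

w = 7/16 in

Total weld length L = 12 in.
Required throat t_e = P_u / (φ × 0.6 F_EXX × L) = 131 / (0.75 × 0.6 × 80 × 12) = 0.3032 in.
Required leg w = t_e / 0.707 = 0.4289 in → use 7/16 in.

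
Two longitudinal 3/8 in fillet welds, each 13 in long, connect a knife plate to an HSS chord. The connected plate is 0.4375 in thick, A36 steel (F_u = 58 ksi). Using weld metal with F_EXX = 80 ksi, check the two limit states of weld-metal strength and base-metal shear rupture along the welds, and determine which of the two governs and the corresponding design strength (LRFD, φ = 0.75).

φR_n ≈ 248 kips (weld metal governs)

t_e = 0.707 × 0.375 = 0.2651 in; L = 26 in.
Weld metal: φR_n = 0.75 × 0.6 × 80 × 0.2651 × 26 = 248.2 kips.
Base metal (shear rupture): φR_n = 0.75 × 0.6 × 58 × 0.4375 × 26 = 296.9 kips.
Governing: weld metal.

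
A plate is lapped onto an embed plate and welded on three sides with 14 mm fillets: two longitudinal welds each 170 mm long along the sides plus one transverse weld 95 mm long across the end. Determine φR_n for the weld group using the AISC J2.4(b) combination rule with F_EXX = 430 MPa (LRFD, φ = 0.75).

φR_n ≈ 833 kN

t_e = 0.707 × 14 = 9.898 mm.
R_nwl = 0.6 × 430 × 9.898 × 340 × 10⁻³ = 868.3 kN (longitudinal, 2 welds).
R_nwt = 0.6 × 430 × 9.898 × 95 × 10⁻³ = 242.6 kN (transverse, base value).
(i) R_nwl + R_nwt = 1111 kN; (ii) 0.85 R_nwl + 1.5 R_nwt = 1102 kN.
R_n = max = 1111 kN [governs: (i)]; φR_n = 833.1 kN.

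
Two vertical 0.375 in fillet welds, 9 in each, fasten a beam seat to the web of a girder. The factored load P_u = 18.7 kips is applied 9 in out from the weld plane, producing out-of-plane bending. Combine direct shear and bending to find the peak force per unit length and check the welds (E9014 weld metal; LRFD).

f_max ≈ 6.32 kip/in; adequate

E90XX → F_EXX = 90 ksi.
L_w = 2 × 9 = 18 in; section modulus (unit throat) S = 2 × L²/6 = 27 in².
Direct shear f_v = P/L_w = 18.7/18 = 1.039 kip/in.
Moment M = P × e = 18.7 × 9 = 168.3 kip·in; bending f_b = M/S = 6.233 kip/in.
f_max = √(f_v² + f_b²) = √(1.039² + 6.233²) = 6.319 kip/in.
φr_n = 0.75 × 0.6 × 90 × (0.707 × 0.375) = 10.74 kip/in → adequate.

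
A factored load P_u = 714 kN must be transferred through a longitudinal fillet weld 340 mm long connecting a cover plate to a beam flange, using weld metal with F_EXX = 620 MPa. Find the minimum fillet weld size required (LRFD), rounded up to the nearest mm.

w = 11 mm

Total weld length L = 340 mm.
Required throat t_e = P_u / (φ × 0.6 F_EXX × L) = 714 / (0.75 × 0.6 × 620 × 340 × 10⁻³) = 7.527 mm.
Required leg w = t_e / 0.707 = 10.65 mm → use 11 mm.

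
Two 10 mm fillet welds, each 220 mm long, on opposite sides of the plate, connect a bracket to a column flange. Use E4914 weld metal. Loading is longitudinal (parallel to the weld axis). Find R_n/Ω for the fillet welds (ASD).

E49XX → F_EXX = 490 MPa.
Effective throat t_e = 0.707 × 10 = 7.07 mm.
Total length L = 440 mm; A_we = 7.07 × 440 = 3111 mm².
F_nw = 0.6 F_EXX = 0.6 × 490 = 294 MPa.
R_n = 294 × 3111 × 10⁻³ = 914.6 kN; R_n/Ω = 914.6/2.0 = 457.3 kN.

R_n/Ω ≈ 457 kN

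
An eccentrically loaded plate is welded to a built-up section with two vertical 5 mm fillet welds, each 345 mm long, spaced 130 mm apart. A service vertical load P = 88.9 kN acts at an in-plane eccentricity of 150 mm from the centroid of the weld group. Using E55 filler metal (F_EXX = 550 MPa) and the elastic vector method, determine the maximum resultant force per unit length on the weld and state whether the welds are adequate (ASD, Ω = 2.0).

f_max ≈ 321 N/mm; adequate

Total weld length L_w = 690 mm. Treat welds as unit-width lines.
Polar moment about centroid: J = 2[d³/12 + d(b/2)²] = 2[345³/12 + 345×65²] = 9759000 mm³.
Direct shear f_v = P/L_w = 88.9×10³ / 690 = 128.8 N/mm (vertical).
Torsion M = P·e = 88.9×10³ × 150 = 13335000 N·mm.
Critical point at (x, y) = (65, 172.5) from centroid. f_tx = M·y/J = 235.7 N/mm; f_ty = M·x/J = 88.82 N/mm.
Resultant f_max = √[f_tx² + (f_v + f_ty)²] = √[235.7² + (128.8 + 88.82)²] = 320.8 N/mm.
Capacity per unit length: r_n/Ω = (1/2.0) × 0.6 × 550 × (0.707 × 5) = 583.3 N/mm.
320.8 ≤ 583.3 → adequate.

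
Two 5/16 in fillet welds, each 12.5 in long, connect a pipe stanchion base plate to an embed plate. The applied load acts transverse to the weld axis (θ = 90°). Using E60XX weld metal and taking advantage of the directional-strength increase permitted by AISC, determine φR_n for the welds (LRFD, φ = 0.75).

E60XX → F_EXX = 60 ksi.
t_e = 0.707 × 0.3125 = 0.2209 in; A_we = 0.2209 × 25 = 5.523 in².
Directional factor: 1.0 + 0.5 sin^1.5(90°) = 1.5.
F_nw = 0.6 × 60 × 1.5 = 54 ksi.
φR_n = 0.75 × 54 × 5.523 = 223.7 kips.

φR_n ≈ 224 kips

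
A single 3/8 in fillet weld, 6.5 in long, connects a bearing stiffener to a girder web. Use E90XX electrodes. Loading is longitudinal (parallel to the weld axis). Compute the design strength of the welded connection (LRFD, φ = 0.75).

φR_n ≈ 69.8 kips

E90XX → F_EXX = 90 ksi.
Effective throat t_e = 0.707 × 0.375 = 0.2651 in.
Total length L = 6.5 in; A_we = 0.2651 × 6.5 = 1.723 in².
F_nw = 0.6 F_EXX = 0.6 × 90 = 54 ksi.
φR_n = 0.75 × 54 × 1.723 = 69.79 kips.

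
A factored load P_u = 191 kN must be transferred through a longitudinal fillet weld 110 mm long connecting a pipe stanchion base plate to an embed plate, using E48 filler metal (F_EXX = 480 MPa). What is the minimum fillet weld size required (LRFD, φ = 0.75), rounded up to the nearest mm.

Total weld length L = 110 mm.
Required throat t_e = P_u / (φ × 0.6 F_EXX × L) = 191 / (0.75 × 0.6 × 480 × 110 × 10⁻³) = 8.039 mm.
Required leg w = t_e / 0.707 = 11.37 mm → use 12 mm.

w = 12 mm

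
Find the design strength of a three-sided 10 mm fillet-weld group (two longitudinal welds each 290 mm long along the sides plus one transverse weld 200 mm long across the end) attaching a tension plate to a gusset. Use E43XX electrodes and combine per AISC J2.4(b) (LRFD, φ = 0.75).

φR_n ≈ 1080 kN

E43XX → F_EXX = 430 MPa.
t_e = 0.707 × 10 = 7.07 mm.
R_nwl = 0.6 × 430 × 7.07 × 580 × 10⁻³ = 1058 kN (longitudinal, 2 welds).
R_nwt = 0.6 × 430 × 7.07 × 200 × 10⁻³ = 364.8 kN (transverse, base value).
(i) R_nwl + R_nwt = 1423 kN; (ii) 0.85 R_nwl + 1.5 R_nwt = 1446 kN.
R_n = max = 1446 kN [governs: (ii)]; φR_n = 1085 kN.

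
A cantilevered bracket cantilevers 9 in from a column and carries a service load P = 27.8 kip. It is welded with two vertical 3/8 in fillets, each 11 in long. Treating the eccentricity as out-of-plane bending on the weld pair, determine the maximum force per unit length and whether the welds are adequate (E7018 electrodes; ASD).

E70XX → F_EXX = 70 ksi.
L_w = 2 × 11 = 22 in; section modulus (unit throat) S = 2 × L²/6 = 40.33 in².
Direct shear f_v = P/L_w = 27.8/22 = 1.264 kip/in.
Moment M = P × e = 27.8 × 9 = 250.2 kip·in; bending f_b = M/S = 6.203 kip/in.
f_max = √(f_v² + f_b²) = √(1.264² + 6.203²) = 6.331 kip/in.
r_n/Ω = (1/2.0) × 0.6 × 70 × (0.707 × 0.375) = 5.568 kip/in → NOT adequate.

f_max ≈ 6.33 kip/in; NOT adequate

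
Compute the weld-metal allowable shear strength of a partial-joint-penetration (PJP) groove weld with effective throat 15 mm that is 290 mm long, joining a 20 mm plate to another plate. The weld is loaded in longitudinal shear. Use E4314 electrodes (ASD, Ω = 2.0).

E43XX → F_EXX = 430 MPa.
Effective throat (given) t_e = 15 mm.
A_we = 15 × 290 = 4350 mm².
F_nw = 0.6 F_EXX = 258 MPa.
R_n/Ω = (258 × 4350) / 2.0 × 10⁻³ = 561.1 kN.

R_n/Ω ≈ 561 kN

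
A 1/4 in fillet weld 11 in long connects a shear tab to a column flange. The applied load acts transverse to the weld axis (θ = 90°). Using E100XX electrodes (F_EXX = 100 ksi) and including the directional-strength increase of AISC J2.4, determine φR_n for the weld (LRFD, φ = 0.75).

t_e = 0.707 × 0.25 = 0.1767 in; A_we = 0.1767 × 11 = 1.944 in².
Directional factor: 1.0 + 0.5 sin^1.5(90°) = 1.5.
F_nw = 0.6 × 100 × 1.5 = 90 ksi.
φR_n = 0.75 × 90 × 1.944 = 131.2 kips.

φR_n ≈ 131 kips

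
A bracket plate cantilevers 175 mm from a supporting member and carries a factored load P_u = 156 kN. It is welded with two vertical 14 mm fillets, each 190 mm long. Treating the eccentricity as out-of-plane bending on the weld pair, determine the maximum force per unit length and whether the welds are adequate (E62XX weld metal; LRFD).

E62XX → F_EXX = 620 MPa.
L_w = 2 × 190 = 380 mm; section modulus (unit throat) S = 2 × L²/6 = 12030 mm².
Direct shear f_v = P/L_w = 156×10³/380 = 410.5 N/mm.
Moment M = P × e = 156×10³ × 175 = 27300000 N·mm; bending f_b = M/S = 2269 N/mm.
f_max = √(f_v² + f_b²) = √(410.5² + 2269²) = 2306 N/mm.
φr_n = 0.75 × 0.6 × 620 × (0.707 × 14) = 2762 N/mm → adequate.

f_max ≈ 2310 N/mm; adequate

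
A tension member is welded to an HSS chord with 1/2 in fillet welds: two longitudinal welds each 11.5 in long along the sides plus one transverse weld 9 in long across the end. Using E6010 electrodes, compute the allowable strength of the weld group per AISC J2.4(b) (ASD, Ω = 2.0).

R_n/Ω ≈ 210 kips

E60XX → F_EXX = 60 ksi.
t_e = 0.707 × 0.5 = 0.3535 in.
R_nwl = 0.6 × 60 × 0.3535 × 23 = 292.7 kips (longitudinal, 2 welds).
R_nwt = 0.6 × 60 × 0.3535 × 9 = 114.5 kips (transverse, base value).
(i) R_nwl + R_nwt = 407.2 kips; (ii) 0.85 R_nwl + 1.5 R_nwt = 420.6 kips.
R_n = max = 420.6 kips [governs: (ii)]; R_n/Ω = 210.3 kips.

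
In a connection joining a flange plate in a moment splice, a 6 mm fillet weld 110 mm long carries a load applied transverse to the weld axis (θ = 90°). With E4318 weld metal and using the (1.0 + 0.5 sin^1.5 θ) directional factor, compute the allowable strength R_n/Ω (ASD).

R_n/Ω ≈ 90.3 kN

E43XX → F_EXX = 430 MPa.
t_e = 0.707 × 6 = 4.242 mm; A_we = 4.242 × 110 = 466.6 mm².
Directional factor: 1.0 + 0.5 sin^1.5(90°) = 1.5.
F_nw = 0.6 × 430 × 1.5 = 387 MPa.
R_n/Ω = (387 × 466.6) / 2.0 × 10⁻³ = 90.29 kN.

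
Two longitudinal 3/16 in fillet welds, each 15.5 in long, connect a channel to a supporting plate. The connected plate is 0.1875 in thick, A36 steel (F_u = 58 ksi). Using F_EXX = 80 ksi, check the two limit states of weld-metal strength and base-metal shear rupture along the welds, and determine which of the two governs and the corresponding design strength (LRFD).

φR_n ≈ 148 kips (weld metal governs)

t_e = 0.707 × 0.1875 = 0.1326 in; L = 31 in.
Weld metal: φR_n = 0.75 × 0.6 × 80 × 0.1326 × 31 = 147.9 kips.
Base metal (shear rupture): φR_n = 0.75 × 0.6 × 58 × 0.1875 × 31 = 151.7 kips.
Governing: weld metal.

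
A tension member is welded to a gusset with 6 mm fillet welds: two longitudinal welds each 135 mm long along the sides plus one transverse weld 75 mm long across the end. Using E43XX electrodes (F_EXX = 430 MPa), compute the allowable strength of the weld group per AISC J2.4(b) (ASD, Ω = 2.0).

t_e = 0.707 × 6 = 4.242 mm.
R_nwl = 0.6 × 430 × 4.242 × 270 × 10⁻³ = 295.5 kN (longitudinal, 2 welds).
R_nwt = 0.6 × 430 × 4.242 × 75 × 10⁻³ = 82.08 kN (transverse, base value).
(i) R_nwl + R_nwt = 377.6 kN; (ii) 0.85 R_nwl + 1.5 R_nwt = 374.3 kN.
R_n = max = 377.6 kN [governs: (i)]; R_n/Ω = 188.8 kN.

R_n/Ω ≈ 189 kN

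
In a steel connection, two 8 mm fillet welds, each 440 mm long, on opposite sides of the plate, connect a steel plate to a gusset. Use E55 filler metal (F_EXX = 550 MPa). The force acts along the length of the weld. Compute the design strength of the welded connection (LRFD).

Effective throat t_e = 0.707 × 8 = 5.656 mm.
Total length L = 880 mm; A_we = 5.656 × 880 = 4977 mm².
F_nw = 0.6 F_EXX = 0.6 × 550 = 330 MPa.
φR_n = 0.75 × 330 × 4977 × 10⁻³ = 1232 kN.

φR_n ≈ 1230 kN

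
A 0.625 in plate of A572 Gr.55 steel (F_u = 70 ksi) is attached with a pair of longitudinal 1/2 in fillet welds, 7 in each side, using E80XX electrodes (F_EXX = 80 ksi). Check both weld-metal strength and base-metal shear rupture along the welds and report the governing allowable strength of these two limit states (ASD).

t_e = 0.707 × 0.5 = 0.3535 in; L = 14 in.
Weld metal: R_n/Ω = (1/2.0) × 0.6 × 80 × 0.3535 × 14 = 118.8 kip.
Base metal (shear rupture): R_n/Ω = (1/2.0) × 0.6 × 70 × 0.625 × 14 = 183.8 kip.
Governing: weld metal.

R_n/Ω ≈ 119 kip (weld metal governs)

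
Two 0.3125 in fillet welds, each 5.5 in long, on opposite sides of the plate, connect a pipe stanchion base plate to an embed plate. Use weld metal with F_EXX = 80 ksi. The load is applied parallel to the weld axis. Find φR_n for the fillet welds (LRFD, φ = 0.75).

φR_n ≈ 87.5 kip

Effective throat t_e = 0.707 × 0.3125 = 0.2209 in.
Total length L = 11 in; A_we = 0.2209 × 11 = 2.43 in².
F_nw = 0.6 F_EXX = 0.6 × 80 = 48 ksi.
φR_n = 0.75 × 48 × 2.43 = 87.49 kip.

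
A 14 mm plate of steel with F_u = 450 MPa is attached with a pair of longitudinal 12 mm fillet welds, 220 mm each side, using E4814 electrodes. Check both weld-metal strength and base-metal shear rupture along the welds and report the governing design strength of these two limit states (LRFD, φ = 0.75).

E48XX → F_EXX = 480 MPa.
t_e = 0.707 × 12 = 8.484 mm; L = 440 mm.
Weld metal: φR_n = 0.75 × 0.6 × 480 × 8.484 × 440 × 10⁻³ = 806.3 kN.
Base metal (shear rupture): φR_n = 0.75 × 0.6 × 450 × 14 × 440 × 10⁻³ = 1247 kN.
Governing: weld metal.

φR_n ≈ 806 kN (weld metal governs)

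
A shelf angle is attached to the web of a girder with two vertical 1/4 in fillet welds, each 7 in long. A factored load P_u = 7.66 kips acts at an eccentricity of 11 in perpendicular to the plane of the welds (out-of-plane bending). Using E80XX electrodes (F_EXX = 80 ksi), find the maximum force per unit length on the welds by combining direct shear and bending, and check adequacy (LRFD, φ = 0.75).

f_max ≈ 5.19 kip/in; adequate

L_w = 2 × 7 = 14 in; section modulus (unit throat) S = 2 × L²/6 = 16.33 in².
Direct shear f_v = P/L_w = 7.66/14 = 0.5471 kip/in.
Moment M = P × e = 7.66 × 11 = 84.26 kip·in; bending f_b = M/S = 5.159 kip/in.
f_max = √(f_v² + f_b²) = √(0.5471² + 5.159²) = 5.188 kip/in.
φr_n = 0.75 × 0.6 × 80 × (0.707 × 0.25) = 6.363 kip/in → adequate.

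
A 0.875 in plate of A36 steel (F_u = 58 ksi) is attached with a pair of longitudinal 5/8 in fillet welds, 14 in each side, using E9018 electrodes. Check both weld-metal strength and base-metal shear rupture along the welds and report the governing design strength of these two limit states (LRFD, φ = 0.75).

E90XX → F_EXX = 90 ksi.
t_e = 0.707 × 0.625 = 0.4419 in; L = 28 in.
Weld metal: φR_n = 0.75 × 0.6 × 90 × 0.4419 × 28 = 501.1 kips.
Base metal (shear rupture): φR_n = 0.75 × 0.6 × 58 × 0.875 × 28 = 639.4 kips.
Governing: weld metal.

φR_n ≈ 501 kips (weld metal governs)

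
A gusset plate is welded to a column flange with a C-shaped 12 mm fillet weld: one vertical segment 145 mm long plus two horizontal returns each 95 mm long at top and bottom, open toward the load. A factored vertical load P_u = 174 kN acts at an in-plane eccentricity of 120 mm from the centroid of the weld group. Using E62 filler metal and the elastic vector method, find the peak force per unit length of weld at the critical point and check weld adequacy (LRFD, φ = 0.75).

E62XX → F_EXX = 620 MPa.
Total weld length L_w = 335 mm. Treat welds as unit-width lines.
Centroid: x̄ = 2×95×47.5 / 335 = 26.94 mm from the vertical weld.
Polar moment about centroid: J = I_x + I_y = [145³/12 + 2×95×72.5²] + [145×26.94² + 2(95³/12 + 95×20.56²)] = 1581000 mm³.
Direct shear f_v = P/L_w = 174×10³ / 335 = 519.4 N/mm (vertical).
Torsion M = P·e = 174×10³ × 120 = 20880000 N·mm.
Critical point at (x, y) = (68.06, 72.5) from centroid. f_tx = M·y/J = 957.4 N/mm; f_ty = M·x/J = 898.7 N/mm.
Resultant f_max = √[f_tx² + (f_v + f_ty)²] = √[957.4² + (519.4 + 898.7)²] = 1711 N/mm.
Capacity per unit length: φr_n = 0.75 × 0.6 × 620 × (0.707 × 12) = 2367 N/mm.
1711 ≤ 2367 → adequate.

f_max ≈ 1710 N/mm; adequate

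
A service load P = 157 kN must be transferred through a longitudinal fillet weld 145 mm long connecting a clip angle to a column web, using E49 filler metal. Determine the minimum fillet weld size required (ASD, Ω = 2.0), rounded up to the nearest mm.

E49XX → F_EXX = 490 MPa.
Total weld length L = 145 mm.
Required throat t_e = P × Ω / (0.6 F_EXX × L) = 157 × 2.0 / (0.6 × 490 × 145 × 10⁻³) = 7.366 mm.
Required leg w = t_e / 0.707 = 10.42 mm → use 11 mm.

w = 11 mm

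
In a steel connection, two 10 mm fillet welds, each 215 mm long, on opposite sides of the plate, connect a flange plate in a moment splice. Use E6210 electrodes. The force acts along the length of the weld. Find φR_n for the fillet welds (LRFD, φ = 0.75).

E62XX → F_EXX = 620 MPa.
Effective throat t_e = 0.707 × 10 = 7.07 mm.
Total length L = 430 mm; A_we = 7.07 × 430 = 3040 mm².
F_nw = 0.6 F_EXX = 0.6 × 620 = 372 MPa.
φR_n = 0.75 × 372 × 3040 × 10⁻³ = 848.2 kN.

φR_n ≈ 848 kN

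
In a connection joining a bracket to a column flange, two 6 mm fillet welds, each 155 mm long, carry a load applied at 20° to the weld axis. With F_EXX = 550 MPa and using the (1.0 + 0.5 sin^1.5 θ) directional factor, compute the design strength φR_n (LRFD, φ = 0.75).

φR_n ≈ 358 kN

t_e = 0.707 × 6 = 4.242 mm; A_we = 4.242 × 310 = 1315 mm².
Directional factor: 1.0 + 0.5 sin^1.5(20°) = 1.1.
F_nw = 0.6 × 550 × 1.1 = 363 MPa.
φR_n = 0.75 × 363 × 1315 × 10⁻³ = 358 kN.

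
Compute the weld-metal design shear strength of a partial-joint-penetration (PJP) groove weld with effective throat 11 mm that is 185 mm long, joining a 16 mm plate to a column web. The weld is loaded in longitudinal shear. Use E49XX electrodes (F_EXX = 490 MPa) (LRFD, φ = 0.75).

φR_n ≈ 449 kN

Effective throat (given) t_e = 11 mm.
A_we = 11 × 185 = 2035 mm².
F_nw = 0.6 F_EXX = 294 MPa.
φR_n = 0.75 × 294 × 2035 × 10⁻³ = 448.7 kN.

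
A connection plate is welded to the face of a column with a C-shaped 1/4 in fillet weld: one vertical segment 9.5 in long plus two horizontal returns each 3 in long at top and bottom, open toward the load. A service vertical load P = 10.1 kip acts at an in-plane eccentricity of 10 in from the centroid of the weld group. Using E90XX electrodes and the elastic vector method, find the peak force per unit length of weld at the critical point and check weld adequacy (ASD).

f_max ≈ 2.81 kip/in; adequate

E90XX → F_EXX = 90 ksi.
Total weld length L_w = 15.5 in. Treat welds as unit-width lines.
Centroid: x̄ = 2×3×1.5 / 15.5 = 0.5806 in from the vertical weld.
Polar moment about centroid: J = I_x + I_y = [9.5³/12 + 2×3×4.75²] + [9.5×0.5806² + 2(3³/12 + 3×0.9194²)] = 219.6 in³.
Direct shear f_v = P/L_w = 10.1 / 15.5 = 0.6516 kip/in (vertical).
Torsion M = P·e = 10.1 × 10 = 101 kip·in.
Critical point at (x, y) = (2.419, 4.75) from centroid. f_tx = M·y/J = 2.185 kip/in; f_ty = M·x/J = 1.113 kip/in.
Resultant f_max = √[f_tx² + (f_v + f_ty)²] = √[2.185² + (0.6516 + 1.113)²] = 2.808 kip/in.
Capacity per unit length: r_n/Ω = (1/2.0) × 0.6 × 90 × (0.707 × 0.25) = 4.772 kip/in.
2.808 ≤ 4.772 → adequate.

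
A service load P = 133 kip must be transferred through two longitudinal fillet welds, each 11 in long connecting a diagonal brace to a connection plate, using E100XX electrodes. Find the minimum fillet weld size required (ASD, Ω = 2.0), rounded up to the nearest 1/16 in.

w = 5/16 in

E100XX → F_EXX = 100 ksi.
Total weld length L = 22 in.
Required throat t_e = P × Ω / (0.6 F_EXX × L) = 133 × 2.0 / (0.6 × 100 × 22) = 0.2015 in.
Required leg w = t_e / 0.707 = 0.285 in → use 5/16 in.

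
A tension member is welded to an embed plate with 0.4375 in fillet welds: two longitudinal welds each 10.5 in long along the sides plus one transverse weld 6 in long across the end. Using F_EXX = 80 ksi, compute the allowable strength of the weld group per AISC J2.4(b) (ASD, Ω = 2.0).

t_e = 0.707 × 0.4375 = 0.3093 in.
R_nwl = 0.6 × 80 × 0.3093 × 21 = 311.8 kips (longitudinal, 2 welds).
R_nwt = 0.6 × 80 × 0.3093 × 6 = 89.08 kips (transverse, base value).
(i) R_nwl + R_nwt = 400.9 kips; (ii) 0.85 R_nwl + 1.5 R_nwt = 398.6 kips.
R_n = max = 400.9 kips [governs: (i)]; R_n/Ω = 200.4 kips.

R_n/Ω ≈ 200 kips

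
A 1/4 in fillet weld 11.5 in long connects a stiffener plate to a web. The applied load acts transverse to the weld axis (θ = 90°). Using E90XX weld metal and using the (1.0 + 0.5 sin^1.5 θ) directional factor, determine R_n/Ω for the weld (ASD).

E90XX → F_EXX = 90 ksi.
t_e = 0.707 × 0.25 = 0.1767 in; A_we = 0.1767 × 11.5 = 2.033 in².
Directional factor: 1.0 + 0.5 sin^1.5(90°) = 1.5.
F_nw = 0.6 × 90 × 1.5 = 81 ksi.
R_n/Ω = (81 × 2.033) / 2.0 = 82.32 kip.

R_n/Ω ≈ 82.3 kip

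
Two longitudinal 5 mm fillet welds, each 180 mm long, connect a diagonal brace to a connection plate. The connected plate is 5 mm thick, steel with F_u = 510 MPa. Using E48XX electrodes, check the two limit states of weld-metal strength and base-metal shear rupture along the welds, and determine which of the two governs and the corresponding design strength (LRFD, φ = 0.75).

E48XX → F_EXX = 480 MPa.
t_e = 0.707 × 5 = 3.535 mm; L = 360 mm.
Weld metal: φR_n = 0.75 × 0.6 × 480 × 3.535 × 360 × 10⁻³ = 274.9 kN.
Base metal (shear rupture): φR_n = 0.75 × 0.6 × 510 × 5 × 360 × 10⁻³ = 413.1 kN.
Governing: weld metal.

φR_n ≈ 275 kN (weld metal governs)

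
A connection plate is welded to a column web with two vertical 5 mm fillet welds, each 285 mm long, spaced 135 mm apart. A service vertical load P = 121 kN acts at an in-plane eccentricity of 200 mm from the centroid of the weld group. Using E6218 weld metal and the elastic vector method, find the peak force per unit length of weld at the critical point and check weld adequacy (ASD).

f_max ≈ 708 N/mm; NOT adequate

E62XX → F_EXX = 620 MPa.
Total weld length L_w = 570 mm. Treat welds as unit-width lines.
Polar moment about centroid: J = 2[d³/12 + d(b/2)²] = 2[285³/12 + 285×67.5²] = 6455000 mm³.
Direct shear f_v = P/L_w = 121×10³ / 570 = 212.3 N/mm (vertical).
Torsion M = P·e = 121×10³ × 200 = 24200000 N·mm.
Critical point at (x, y) = (67.5, 142.5) from centroid. f_tx = M·y/J = 534.2 N/mm; f_ty = M·x/J = 253 N/mm.
Resultant f_max = √[f_tx² + (f_v + f_ty)²] = √[534.2² + (212.3 + 253)²] = 708.5 N/mm.
Capacity per unit length: r_n/Ω = (1/2.0) × 0.6 × 620 × (0.707 × 5) = 657.5 N/mm.
708.5 > 657.5 → NOT adequate.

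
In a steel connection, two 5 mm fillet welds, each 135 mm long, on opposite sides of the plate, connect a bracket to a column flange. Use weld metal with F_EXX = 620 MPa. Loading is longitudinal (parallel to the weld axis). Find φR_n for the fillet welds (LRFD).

Effective throat t_e = 0.707 × 5 = 3.535 mm.
Total length L = 270 mm; A_we = 3.535 × 270 = 954.4 mm².
F_nw = 0.6 F_EXX = 0.6 × 620 = 372 MPa.
φR_n = 0.75 × 372 × 954.4 × 10⁻³ = 266.3 kN.

φR_n ≈ 266 kN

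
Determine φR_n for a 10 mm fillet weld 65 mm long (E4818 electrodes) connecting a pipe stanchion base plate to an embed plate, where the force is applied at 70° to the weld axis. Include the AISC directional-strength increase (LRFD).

φR_n ≈ 144 kN

E48XX → F_EXX = 480 MPa.
t_e = 0.707 × 10 = 7.07 mm; A_we = 7.07 × 65 = 459.5 mm².
Directional factor: 1.0 + 0.5 sin^1.5(70°) = 1.455.
F_nw = 0.6 × 480 × 1.455 = 419.2 MPa.
φR_n = 0.75 × 419.2 × 459.5 × 10⁻³ = 144.5 kN.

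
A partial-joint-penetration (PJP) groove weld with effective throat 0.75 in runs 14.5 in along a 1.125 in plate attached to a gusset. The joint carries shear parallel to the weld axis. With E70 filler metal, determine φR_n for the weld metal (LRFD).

φR_n ≈ 343 kip

E70XX → F_EXX = 70 ksi.
Effective throat (given) t_e = 0.75 in.
A_we = 0.75 × 14.5 = 10.88 in².
F_nw = 0.6 F_EXX = 42 ksi.
φR_n = 0.75 × 42 × 10.88 = 342.6 kip.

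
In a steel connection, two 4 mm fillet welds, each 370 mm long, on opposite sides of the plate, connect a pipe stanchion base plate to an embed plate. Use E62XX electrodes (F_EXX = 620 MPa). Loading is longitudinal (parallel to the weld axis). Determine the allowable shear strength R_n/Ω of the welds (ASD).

R_n/Ω ≈ 389 kN

Effective throat t_e = 0.707 × 4 = 2.828 mm.
Total length L = 740 mm; A_we = 2.828 × 740 = 2093 mm².
F_nw = 0.6 F_EXX = 0.6 × 620 = 372 MPa.
R_n = 372 × 2093 × 10⁻³ = 778.5 kN; R_n/Ω = 778.5/2.0 = 389.2 kN.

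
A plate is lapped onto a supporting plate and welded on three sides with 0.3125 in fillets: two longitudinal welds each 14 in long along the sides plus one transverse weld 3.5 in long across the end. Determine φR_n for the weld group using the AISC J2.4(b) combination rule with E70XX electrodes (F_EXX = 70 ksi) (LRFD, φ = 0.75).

t_e = 0.707 × 0.3125 = 0.2209 in.
R_nwl = 0.6 × 70 × 0.2209 × 28 = 259.8 kips (longitudinal, 2 welds).
R_nwt = 0.6 × 70 × 0.2209 × 3.5 = 32.48 kips (transverse, base value).
(i) R_nwl + R_nwt = 292.3 kips; (ii) 0.85 R_nwl + 1.5 R_nwt = 269.6 kips.
R_n = max = 292.3 kips [governs: (i)]; φR_n = 219.2 kips.

φR_n ≈ 219 kips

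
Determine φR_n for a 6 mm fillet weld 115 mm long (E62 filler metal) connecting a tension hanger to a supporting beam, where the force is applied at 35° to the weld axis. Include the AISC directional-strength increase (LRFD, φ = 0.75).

φR_n ≈ 166 kN

E62XX → F_EXX = 620 MPa.
t_e = 0.707 × 6 = 4.242 mm; A_we = 4.242 × 115 = 487.8 mm².
Directional factor: 1.0 + 0.5 sin^1.5(35°) = 1.217.
F_nw = 0.6 × 620 × 1.217 = 452.8 MPa.
φR_n = 0.75 × 452.8 × 487.8 × 10⁻³ = 165.7 kN.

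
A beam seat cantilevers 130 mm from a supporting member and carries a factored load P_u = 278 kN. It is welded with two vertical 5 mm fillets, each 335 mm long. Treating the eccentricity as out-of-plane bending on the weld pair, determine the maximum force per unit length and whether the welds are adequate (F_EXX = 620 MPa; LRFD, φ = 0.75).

f_max ≈ 1050 N/mm; NOT adequate

L_w = 2 × 335 = 670 mm; section modulus (unit throat) S = 2 × L²/6 = 37410 mm².
Direct shear f_v = P/L_w = 278×10³/670 = 414.9 N/mm.
Moment M = P × e = 278×10³ × 130 = 36140000 N·mm; bending f_b = M/S = 966.1 N/mm.
f_max = √(f_v² + f_b²) = √(414.9² + 966.1²) = 1051 N/mm.
φr_n = 0.75 × 0.6 × 620 × (0.707 × 5) = 986.3 N/mm → NOT adequate.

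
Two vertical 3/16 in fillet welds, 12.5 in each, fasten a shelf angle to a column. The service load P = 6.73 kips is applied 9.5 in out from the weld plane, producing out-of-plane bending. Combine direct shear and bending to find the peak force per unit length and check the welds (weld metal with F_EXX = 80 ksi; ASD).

L_w = 2 × 12.5 = 25 in; section modulus (unit throat) S = 2 × L²/6 = 52.08 in².
Direct shear f_v = P/L_w = 6.73/25 = 0.2692 kip/in.
Moment M = P × e = 6.73 × 9.5 = 63.935 kip·in; bending f_b = M/S = 1.228 kip/in.
f_max = √(f_v² + f_b²) = √(0.2692² + 1.228²) = 1.257 kip/in.
r_n/Ω = (1/2.0) × 0.6 × 80 × (0.707 × 0.1875) = 3.181 kip/in → adequate.

f_max ≈ 1.26 kip/in; adequate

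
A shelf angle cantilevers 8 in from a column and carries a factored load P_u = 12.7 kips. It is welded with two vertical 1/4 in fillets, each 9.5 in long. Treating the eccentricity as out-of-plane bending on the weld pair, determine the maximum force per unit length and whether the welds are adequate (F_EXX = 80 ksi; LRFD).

f_max ≈ 3.44 kip/in; adequate

L_w = 2 × 9.5 = 19 in; section modulus (unit throat) S = 2 × L²/6 = 30.08 in².
Direct shear f_v = P/L_w = 12.7/19 = 0.6684 kip/in.
Moment M = P × e = 12.7 × 8 = 101.6 kip·in; bending f_b = M/S = 3.377 kip/in.
f_max = √(f_v² + f_b²) = √(0.6684² + 3.377²) = 3.443 kip/in.
φr_n = 0.75 × 0.6 × 80 × (0.707 × 0.25) = 6.363 kip/in → adequate.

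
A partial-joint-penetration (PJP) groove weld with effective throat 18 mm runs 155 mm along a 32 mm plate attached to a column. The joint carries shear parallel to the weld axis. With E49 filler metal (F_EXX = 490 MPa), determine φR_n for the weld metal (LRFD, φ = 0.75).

φR_n ≈ 615 kN

Effective throat (given) t_e = 18 mm.
A_we = 18 × 155 = 2790 mm².
F_nw = 0.6 F_EXX = 294 MPa.
φR_n = 0.75 × 294 × 2790 × 10⁻³ = 615.2 kN.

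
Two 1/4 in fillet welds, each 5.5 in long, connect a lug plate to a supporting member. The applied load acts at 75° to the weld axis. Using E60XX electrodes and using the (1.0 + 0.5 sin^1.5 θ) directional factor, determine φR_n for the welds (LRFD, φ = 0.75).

φR_n ≈ 77.4 kips

E60XX → F_EXX = 60 ksi.
t_e = 0.707 × 0.25 = 0.1767 in; A_we = 0.1767 × 11 = 1.944 in².
Directional factor: 1.0 + 0.5 sin^1.5(75°) = 1.475.
F_nw = 0.6 × 60 × 1.475 = 53.09 ksi.
φR_n = 0.75 × 53.09 × 1.944 = 77.41 kips.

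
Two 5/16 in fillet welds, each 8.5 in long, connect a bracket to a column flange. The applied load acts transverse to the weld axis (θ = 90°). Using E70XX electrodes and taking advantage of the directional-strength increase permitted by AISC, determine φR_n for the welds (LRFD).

φR_n ≈ 177 kips

E70XX → F_EXX = 70 ksi.
t_e = 0.707 × 0.3125 = 0.2209 in; A_we = 0.2209 × 17 = 3.756 in².
Directional factor: 1.0 + 0.5 sin^1.5(90°) = 1.5.
F_nw = 0.6 × 70 × 1.5 = 63 ksi.
φR_n = 0.75 × 63 × 3.756 = 177.5 kips.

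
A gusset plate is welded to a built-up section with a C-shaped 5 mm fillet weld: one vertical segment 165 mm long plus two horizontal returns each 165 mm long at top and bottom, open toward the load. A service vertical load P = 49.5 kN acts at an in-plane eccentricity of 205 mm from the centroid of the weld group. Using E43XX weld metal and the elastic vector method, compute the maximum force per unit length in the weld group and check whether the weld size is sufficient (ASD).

f_max ≈ 423 N/mm; adequate

E43XX → F_EXX = 430 MPa.
Total weld length L_w = 495 mm. Treat welds as unit-width lines.
Centroid: x̄ = 2×165×82.5 / 495 = 55 mm from the vertical weld.
Polar moment about centroid: J = I_x + I_y = [165³/12 + 2×165×82.5²] + [165×55² + 2(165³/12 + 165×27.5²)] = 4118000 mm³.
Direct shear f_v = P/L_w = 49.5×10³ / 495 = 100 N/mm (vertical).
Torsion M = P·e = 49.5×10³ × 205 = 10148000 N·mm.
Critical point at (x, y) = (110, 82.5) from centroid. f_tx = M·y/J = 203.3 N/mm; f_ty = M·x/J = 271.1 N/mm.
Resultant f_max = √[f_tx² + (f_v + f_ty)²] = √[203.3² + (100 + 271.1)²] = 423.1 N/mm.
Capacity per unit length: r_n/Ω = (1/2.0) × 0.6 × 430 × (0.707 × 5) = 456 N/mm.
423.1 ≤ 456 → adequate.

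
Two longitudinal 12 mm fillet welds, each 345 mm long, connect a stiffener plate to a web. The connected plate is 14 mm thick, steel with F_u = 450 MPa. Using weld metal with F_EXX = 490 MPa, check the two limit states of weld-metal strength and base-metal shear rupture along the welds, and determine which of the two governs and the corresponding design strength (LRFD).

t_e = 0.707 × 12 = 8.484 mm; L = 690 mm.
Weld metal: φR_n = 0.75 × 0.6 × 490 × 8.484 × 690 × 10⁻³ = 1291 kN.
Base metal (shear rupture): φR_n = 0.75 × 0.6 × 450 × 14 × 690 × 10⁻³ = 1956 kN.
Governing: weld metal.

φR_n ≈ 1290 kN (weld metal governs)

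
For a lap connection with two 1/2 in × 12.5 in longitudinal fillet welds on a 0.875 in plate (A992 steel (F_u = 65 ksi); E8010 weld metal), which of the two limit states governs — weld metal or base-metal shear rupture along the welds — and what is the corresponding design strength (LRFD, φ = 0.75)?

φR_n ≈ 318 kip (weld metal governs)

E80XX → F_EXX = 80 ksi.
t_e = 0.707 × 0.5 = 0.3535 in; L = 25 in.
Weld metal: φR_n = 0.75 × 0.6 × 80 × 0.3535 × 25 = 318.1 kip.
Base metal (shear rupture): φR_n = 0.75 × 0.6 × 65 × 0.875 × 25 = 639.8 kip.
Governing: weld metal.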